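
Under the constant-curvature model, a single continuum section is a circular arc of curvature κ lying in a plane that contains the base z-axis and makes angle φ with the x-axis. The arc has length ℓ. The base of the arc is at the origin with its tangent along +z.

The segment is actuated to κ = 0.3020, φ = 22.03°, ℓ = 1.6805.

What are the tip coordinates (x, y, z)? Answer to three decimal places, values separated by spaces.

θ = κ·ℓ = 0.3020 × 1.6805 = 0.50751 rad
ρ = (1 − cos θ)/κ = (1 − 0.87396)/0.3020 = 0.41736
z = sin θ / κ = 0.48600/0.3020 = 1.60928
x = ρ cos φ = 0.41736 × cos(22.03°) = 0.38689
y = ρ sin φ = 0.41736 × sin(22.03°) = 0.15655

0.387 0.157 1.609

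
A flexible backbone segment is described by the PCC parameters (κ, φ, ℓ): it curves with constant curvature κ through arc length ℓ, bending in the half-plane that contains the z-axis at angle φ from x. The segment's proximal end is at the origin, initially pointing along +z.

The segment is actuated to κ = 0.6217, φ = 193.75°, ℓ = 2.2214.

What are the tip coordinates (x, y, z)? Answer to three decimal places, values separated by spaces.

-1.268 -0.310 1.580

θ = κ·ℓ = 0.6217 × 2.2214 = 1.38104 rad
ρ = (1 − cos θ)/κ = (1 − 0.18862)/0.6217 = 1.30511
z = sin θ / κ = 0.98205/0.6217 = 1.57962
x = ρ cos φ = 1.30511 × cos(193.75°) = -1.26770
y = ρ sin φ = 1.30511 × sin(193.75°) = -0.31021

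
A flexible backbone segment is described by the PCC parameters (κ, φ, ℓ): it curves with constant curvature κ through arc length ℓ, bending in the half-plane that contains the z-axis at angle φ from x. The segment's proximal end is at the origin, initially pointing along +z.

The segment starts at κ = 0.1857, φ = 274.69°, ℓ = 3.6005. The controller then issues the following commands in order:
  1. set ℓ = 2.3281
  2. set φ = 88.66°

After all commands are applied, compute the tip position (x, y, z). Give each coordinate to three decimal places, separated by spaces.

0.012 0.495 2.256

initial: κ=0.1857, φ=274.69°, ℓ=3.6005
cmd 1: set ℓ=2.3281 → (κ,φ,ℓ)=(0.1857,274.69°,2.3281) → tip=(0.0405,-0.4938,2.2563)
cmd 2: set φ=88.66° → (κ,φ,ℓ)=(0.1857,88.66°,2.3281) → tip=(0.0116,0.4953,2.2563)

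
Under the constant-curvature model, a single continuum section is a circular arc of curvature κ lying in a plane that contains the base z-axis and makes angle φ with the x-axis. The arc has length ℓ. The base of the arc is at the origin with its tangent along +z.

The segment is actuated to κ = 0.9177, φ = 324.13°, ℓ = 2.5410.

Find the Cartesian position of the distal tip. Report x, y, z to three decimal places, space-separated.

θ = κ·ℓ = 0.9177 × 2.5410 = 2.33188 rad
ρ = (1 − cos θ)/κ = (1 − -0.68970)/0.9177 = 1.84124
z = sin θ / κ = 0.72409/0.9177 = 0.78903
x = ρ cos φ = 1.84124 × cos(324.13°) = 1.49204
y = ρ sin φ = 1.84124 × sin(324.13°) = -1.07887

1.492 -1.079 0.789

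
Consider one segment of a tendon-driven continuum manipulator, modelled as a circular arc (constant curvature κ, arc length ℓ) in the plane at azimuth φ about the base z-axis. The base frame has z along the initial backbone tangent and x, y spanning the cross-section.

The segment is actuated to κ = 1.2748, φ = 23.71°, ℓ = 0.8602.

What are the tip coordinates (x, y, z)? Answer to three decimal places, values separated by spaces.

θ = κ·ℓ = 1.2748 × 0.8602 = 1.09658 rad
ρ = (1 − cos θ)/κ = (1 − 0.45664)/1.2748 = 0.42623
z = sin θ / κ = 0.88965/1.2748 = 0.69788
x = ρ cos φ = 0.42623 × cos(23.71°) = 0.39026
y = ρ sin φ = 0.42623 × sin(23.71°) = 0.17139

0.390 0.171 0.698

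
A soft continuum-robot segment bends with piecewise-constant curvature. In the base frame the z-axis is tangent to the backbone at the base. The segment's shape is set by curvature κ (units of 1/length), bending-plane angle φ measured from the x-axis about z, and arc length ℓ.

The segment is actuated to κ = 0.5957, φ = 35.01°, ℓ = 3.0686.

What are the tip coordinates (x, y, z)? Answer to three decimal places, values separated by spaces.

θ = κ·ℓ = 0.5957 × 3.0686 = 1.82797 rad
ρ = (1 − cos θ)/κ = (1 − -0.25434)/0.5957 = 2.10566
z = sin θ / κ = 0.96711/0.5957 = 1.62349
x = ρ cos φ = 2.10566 × cos(35.01°) = 1.72465
y = ρ sin φ = 2.10566 × sin(35.01°) = 1.20806

1.725 1.208 1.623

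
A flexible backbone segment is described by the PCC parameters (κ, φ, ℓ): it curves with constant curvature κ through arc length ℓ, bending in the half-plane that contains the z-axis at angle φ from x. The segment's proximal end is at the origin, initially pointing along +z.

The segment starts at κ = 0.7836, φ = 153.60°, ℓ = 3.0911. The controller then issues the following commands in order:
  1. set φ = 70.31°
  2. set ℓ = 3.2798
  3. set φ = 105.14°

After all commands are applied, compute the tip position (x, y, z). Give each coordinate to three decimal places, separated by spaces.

-0.614 2.268 0.690

initial: κ=0.7836, φ=153.60°, ℓ=3.0911
cmd 1: set φ=70.31° → (κ,φ,ℓ)=(0.7836,70.31°,3.0911) → tip=(0.7534,2.1053,0.8409)
cmd 2: set ℓ=3.2798 → (κ,φ,ℓ)=(0.7836,70.31°,3.2798) → tip=(0.7916,2.2121,0.6903)
cmd 3: set φ=105.14° → (κ,φ,ℓ)=(0.7836,105.14°,3.2798) → tip=(-0.6136,2.2680,0.6903)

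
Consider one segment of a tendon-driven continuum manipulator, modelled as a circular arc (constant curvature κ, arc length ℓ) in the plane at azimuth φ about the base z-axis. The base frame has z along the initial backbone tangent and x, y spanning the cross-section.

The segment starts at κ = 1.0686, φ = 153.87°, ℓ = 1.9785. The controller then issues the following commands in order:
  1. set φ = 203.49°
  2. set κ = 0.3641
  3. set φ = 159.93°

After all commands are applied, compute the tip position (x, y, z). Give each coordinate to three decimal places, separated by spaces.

-0.641 0.234 1.812

initial: κ=1.0686, φ=153.87°, ℓ=1.9785
cmd 1: set φ=203.49° → (κ,φ,ℓ)=(1.0686,203.49°,1.9785) → tip=(-1.3020,-0.5659,0.8010)
cmd 2: set κ=0.3641 → (κ,φ,ℓ)=(0.3641,203.49°,1.9785) → tip=(-0.6258,-0.2720,1.8118)
cmd 3: set φ=159.93° → (κ,φ,ℓ)=(0.3641,159.93°,1.9785) → tip=(-0.6409,0.2342,1.8118)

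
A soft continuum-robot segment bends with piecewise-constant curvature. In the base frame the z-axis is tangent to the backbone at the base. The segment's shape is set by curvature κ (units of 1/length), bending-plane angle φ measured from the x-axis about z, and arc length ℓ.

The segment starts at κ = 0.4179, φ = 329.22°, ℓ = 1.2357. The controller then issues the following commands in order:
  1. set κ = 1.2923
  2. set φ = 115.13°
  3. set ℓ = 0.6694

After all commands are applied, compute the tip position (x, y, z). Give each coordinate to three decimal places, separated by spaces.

-0.115 0.246 0.589

initial: κ=0.4179, φ=329.22°, ℓ=1.2357
cmd 1: set κ=1.2923 → (κ,φ,ℓ)=(1.2923,329.22°,1.2357) → tip=(0.6822,-0.4063,0.7736)
cmd 2: set φ=115.13° → (κ,φ,ℓ)=(1.2923,115.13°,1.2357) → tip=(-0.3372,0.7189,0.7736)
cmd 3: set ℓ=0.6694 → (κ,φ,ℓ)=(1.2923,115.13°,0.6694) → tip=(-0.1155,0.2462,0.5890)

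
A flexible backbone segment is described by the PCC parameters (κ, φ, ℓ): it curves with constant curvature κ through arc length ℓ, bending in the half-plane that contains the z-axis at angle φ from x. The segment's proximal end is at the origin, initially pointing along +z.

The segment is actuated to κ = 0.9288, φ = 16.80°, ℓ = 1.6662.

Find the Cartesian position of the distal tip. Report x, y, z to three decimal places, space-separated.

1.007 0.304 1.076

θ = κ·ℓ = 0.9288 × 1.6662 = 1.54757 rad
ρ = (1 − cos θ)/κ = (1 − 0.02323)/0.9288 = 1.05165
z = sin θ / κ = 0.99973/0.9288 = 1.07637
x = ρ cos φ = 1.05165 × cos(16.80°) = 1.00676
y = ρ sin φ = 1.05165 × sin(16.80°) = 0.30396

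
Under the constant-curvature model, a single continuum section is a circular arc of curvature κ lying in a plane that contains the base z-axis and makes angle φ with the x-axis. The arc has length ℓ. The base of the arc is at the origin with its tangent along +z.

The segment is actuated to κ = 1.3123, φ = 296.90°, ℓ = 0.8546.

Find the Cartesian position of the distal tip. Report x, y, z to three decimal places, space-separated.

θ = κ·ℓ = 1.3123 × 0.8546 = 1.12149 rad
ρ = (1 − cos θ)/κ = (1 − 0.43434)/1.3123 = 0.43105
z = sin θ / κ = 0.90075/1.3123 = 0.68639
x = ρ cos φ = 0.43105 × cos(296.90°) = 0.19502
y = ρ sin φ = 0.43105 × sin(296.90°) = -0.38441

0.195 -0.384 0.686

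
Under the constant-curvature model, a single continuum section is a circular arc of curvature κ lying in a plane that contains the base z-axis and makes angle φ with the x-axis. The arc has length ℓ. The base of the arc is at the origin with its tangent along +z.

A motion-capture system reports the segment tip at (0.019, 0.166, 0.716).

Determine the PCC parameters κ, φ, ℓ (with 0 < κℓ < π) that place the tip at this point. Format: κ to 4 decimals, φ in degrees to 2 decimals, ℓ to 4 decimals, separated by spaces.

ρ = √(x²+y²) = √(0.019² + 0.166²) = 0.16708
φ = atan2(y, x) mod 360° = atan2(0.166, 0.019) = 83.4705°
|p|² = ρ² + z² = 0.16708² + 0.716² = 0.54057
κ = 2ρ / |p|² = 2×0.16708 / 0.54057 = 0.61817
θ = 2·atan2(ρ, z) = 2·atan2(0.16708, 0.716) = 0.45851 rad
ℓ = θ/κ = 0.45851/0.61817 = 0.74172

0.6182 83.47 0.7417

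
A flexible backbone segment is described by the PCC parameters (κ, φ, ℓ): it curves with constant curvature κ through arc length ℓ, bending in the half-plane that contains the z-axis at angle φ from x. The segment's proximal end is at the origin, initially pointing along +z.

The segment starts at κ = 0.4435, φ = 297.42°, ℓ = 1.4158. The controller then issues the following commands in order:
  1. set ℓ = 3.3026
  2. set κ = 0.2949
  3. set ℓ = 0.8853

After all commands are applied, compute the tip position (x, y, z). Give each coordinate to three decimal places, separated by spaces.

0.053 -0.102 0.875

initial: κ=0.4435, φ=297.42°, ℓ=1.4158
cmd 1: set ℓ=3.3026 → (κ,φ,ℓ)=(0.4435,297.42°,3.3026) → tip=(0.9284,-1.7895,2.2421)
cmd 2: set κ=0.2949 → (κ,φ,ℓ)=(0.2949,297.42°,3.3026) → tip=(0.6839,-1.3182,2.8047)
cmd 3: set ℓ=0.8853 → (κ,φ,ℓ)=(0.2949,297.42°,0.8853) → tip=(0.0529,-0.1020,0.8753)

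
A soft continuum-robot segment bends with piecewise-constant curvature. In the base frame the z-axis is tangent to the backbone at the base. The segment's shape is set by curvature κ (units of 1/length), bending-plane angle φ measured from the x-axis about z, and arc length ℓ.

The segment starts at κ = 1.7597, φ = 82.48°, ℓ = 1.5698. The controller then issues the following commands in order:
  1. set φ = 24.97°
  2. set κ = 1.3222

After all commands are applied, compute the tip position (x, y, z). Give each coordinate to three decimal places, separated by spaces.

initial: κ=1.7597, φ=82.48°, ℓ=1.5698
cmd 1: set φ=24.97° → (κ,φ,ℓ)=(1.7597,24.97°,1.5698) → tip=(0.9937,0.4627,0.2104)
cmd 2: set κ=1.3222 → (κ,φ,ℓ)=(1.3222,24.97°,1.5698) → tip=(1.0172,0.4737,0.6620)

1.017 0.474 0.662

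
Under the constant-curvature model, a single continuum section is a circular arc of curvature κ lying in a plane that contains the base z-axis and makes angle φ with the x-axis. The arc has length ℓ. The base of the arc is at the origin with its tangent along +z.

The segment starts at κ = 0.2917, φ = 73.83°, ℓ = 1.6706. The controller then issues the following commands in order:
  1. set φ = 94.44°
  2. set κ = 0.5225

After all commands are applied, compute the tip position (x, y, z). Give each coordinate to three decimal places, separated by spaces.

-0.053 0.682 1.466

initial: κ=0.2917, φ=73.83°, ℓ=1.6706
cmd 1: set φ=94.44° → (κ,φ,ℓ)=(0.2917,94.44°,1.6706) → tip=(-0.0309,0.3979,1.6053)
cmd 2: set κ=0.5225 → (κ,φ,ℓ)=(0.5225,94.44°,1.6706) → tip=(-0.0530,0.6819,1.4664)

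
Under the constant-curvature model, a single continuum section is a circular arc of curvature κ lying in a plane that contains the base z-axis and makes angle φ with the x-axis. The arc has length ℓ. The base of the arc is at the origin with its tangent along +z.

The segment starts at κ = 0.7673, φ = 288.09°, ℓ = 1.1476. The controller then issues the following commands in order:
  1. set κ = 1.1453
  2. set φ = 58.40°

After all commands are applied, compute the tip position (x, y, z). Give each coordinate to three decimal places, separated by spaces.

initial: κ=0.7673, φ=288.09°, ℓ=1.1476
cmd 1: set κ=1.1453 → (κ,φ,ℓ)=(1.1453,288.09°,1.1476) → tip=(0.2023,-0.6195,0.8446)
cmd 2: set φ=58.40° → (κ,φ,ℓ)=(1.1453,58.40°,1.1476) → tip=(0.3415,0.5550,0.8446)

0.341 0.555 0.845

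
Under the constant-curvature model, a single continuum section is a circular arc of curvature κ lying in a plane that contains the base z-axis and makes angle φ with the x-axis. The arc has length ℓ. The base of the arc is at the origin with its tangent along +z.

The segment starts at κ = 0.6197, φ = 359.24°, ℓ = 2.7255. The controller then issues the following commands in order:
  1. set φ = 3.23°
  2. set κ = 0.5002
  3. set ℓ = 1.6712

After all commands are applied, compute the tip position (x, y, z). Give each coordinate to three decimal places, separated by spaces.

0.658 0.037 1.483

initial: κ=0.6197, φ=359.24°, ℓ=2.7255
cmd 1: set φ=3.23° → (κ,φ,ℓ)=(0.6197,3.23°,2.7255) → tip=(1.8011,0.1016,1.6024)
cmd 2: set κ=0.5002 → (κ,φ,ℓ)=(0.5002,3.23°,2.7255) → tip=(1.5848,0.0894,1.9563)
cmd 3: set ℓ=1.6712 → (κ,φ,ℓ)=(0.5002,3.23°,1.6712) → tip=(0.6577,0.0371,1.4833)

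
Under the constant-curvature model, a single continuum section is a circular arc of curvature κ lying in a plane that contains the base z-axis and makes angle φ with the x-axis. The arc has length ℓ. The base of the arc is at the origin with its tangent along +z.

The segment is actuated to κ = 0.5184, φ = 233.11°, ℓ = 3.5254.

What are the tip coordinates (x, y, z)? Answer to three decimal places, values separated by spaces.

θ = κ·ℓ = 0.5184 × 3.5254 = 1.82757 rad
ρ = (1 − cos θ)/κ = (1 − -0.25396)/0.5184 = 2.41890
z = sin θ / κ = 0.96722/0.5184 = 1.86577
x = ρ cos φ = 2.41890 × cos(233.11°) = -1.45202
y = ρ sin φ = 2.41890 × sin(233.11°) = -1.93461

-1.452 -1.935 1.866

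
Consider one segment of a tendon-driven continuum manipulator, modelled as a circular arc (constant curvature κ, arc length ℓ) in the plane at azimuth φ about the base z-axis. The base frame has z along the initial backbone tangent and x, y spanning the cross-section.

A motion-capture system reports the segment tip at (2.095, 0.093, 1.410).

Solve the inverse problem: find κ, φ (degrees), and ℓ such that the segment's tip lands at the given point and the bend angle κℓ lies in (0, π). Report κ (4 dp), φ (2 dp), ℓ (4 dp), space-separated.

ρ = √(x²+y²) = √(2.095² + 0.093²) = 2.09706
φ = atan2(y, x) mod 360° = atan2(0.093, 2.095) = 2.5418°
|p|² = ρ² + z² = 2.09706² + 1.410² = 6.38577
κ = 2ρ / |p|² = 2×2.09706 / 6.38577 = 0.65679
θ = 2·atan2(ρ, z) = 2·atan2(2.09706, 1.410) = 1.95771 rad
ℓ = θ/κ = 1.95771/0.65679 = 2.98072

0.6568 2.54 2.9807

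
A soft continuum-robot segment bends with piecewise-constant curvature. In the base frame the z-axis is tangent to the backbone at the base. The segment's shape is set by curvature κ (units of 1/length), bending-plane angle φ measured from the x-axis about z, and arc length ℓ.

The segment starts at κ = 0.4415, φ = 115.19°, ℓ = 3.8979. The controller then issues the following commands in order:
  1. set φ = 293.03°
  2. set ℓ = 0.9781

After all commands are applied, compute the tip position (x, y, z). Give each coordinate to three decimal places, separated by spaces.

initial: κ=0.4415, φ=115.19°, ℓ=3.8979
cmd 1: set φ=293.03° → (κ,φ,ℓ)=(0.4415,293.03°,3.8979) → tip=(1.0186,-2.3962,2.2395)
cmd 2: set ℓ=0.9781 → (κ,φ,ℓ)=(0.4415,293.03°,0.9781) → tip=(0.0813,-0.1914,0.9480)

0.081 -0.191 0.948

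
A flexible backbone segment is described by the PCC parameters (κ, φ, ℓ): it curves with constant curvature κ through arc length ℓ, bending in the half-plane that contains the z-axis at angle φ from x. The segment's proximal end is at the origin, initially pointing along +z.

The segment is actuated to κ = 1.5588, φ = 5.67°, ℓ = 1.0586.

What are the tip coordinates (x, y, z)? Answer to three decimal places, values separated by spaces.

0.689 0.068 0.640

θ = κ·ℓ = 1.5588 × 1.0586 = 1.65015 rad
ρ = (1 − cos θ)/κ = (1 − -0.07927)/1.5588 = 0.69237
z = sin θ / κ = 0.99685/1.5588 = 0.63950
x = ρ cos φ = 0.69237 × cos(5.67°) = 0.68898
y = ρ sin φ = 0.69237 × sin(5.67°) = 0.06841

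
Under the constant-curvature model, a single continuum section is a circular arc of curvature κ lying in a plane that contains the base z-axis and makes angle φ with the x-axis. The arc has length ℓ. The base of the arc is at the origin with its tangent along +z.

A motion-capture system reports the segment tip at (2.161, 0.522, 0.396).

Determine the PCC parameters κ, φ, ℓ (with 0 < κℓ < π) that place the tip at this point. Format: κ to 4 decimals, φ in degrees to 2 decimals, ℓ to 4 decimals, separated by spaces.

0.8720 13.58 3.1986

ρ = √(x²+y²) = √(2.161² + 0.522²) = 2.22315
φ = atan2(y, x) mod 360° = atan2(0.522, 2.161) = 13.5799°
|p|² = ρ² + z² = 2.22315² + 0.396² = 5.09922
κ = 2ρ / |p|² = 2×2.22315 / 5.09922 = 0.87196
θ = 2·atan2(ρ, z) = 2·atan2(2.22315, 0.396) = 2.78904 rad
ℓ = θ/κ = 2.78904/0.87196 = 3.19860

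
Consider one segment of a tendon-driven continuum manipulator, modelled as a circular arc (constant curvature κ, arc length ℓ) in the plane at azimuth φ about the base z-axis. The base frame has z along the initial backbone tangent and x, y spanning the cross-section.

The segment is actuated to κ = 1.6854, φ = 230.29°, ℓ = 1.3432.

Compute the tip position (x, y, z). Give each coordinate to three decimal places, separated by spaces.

θ = κ·ℓ = 1.6854 × 1.3432 = 2.26383 rad
ρ = (1 − cos θ)/κ = (1 − -0.63887)/1.6854 = 0.97239
z = sin θ / κ = 0.76931/1.6854 = 0.45646
x = ρ cos φ = 0.97239 × cos(230.29°) = -0.62126
y = ρ sin φ = 0.97239 × sin(230.29°) = -0.74805

-0.621 -0.748 0.456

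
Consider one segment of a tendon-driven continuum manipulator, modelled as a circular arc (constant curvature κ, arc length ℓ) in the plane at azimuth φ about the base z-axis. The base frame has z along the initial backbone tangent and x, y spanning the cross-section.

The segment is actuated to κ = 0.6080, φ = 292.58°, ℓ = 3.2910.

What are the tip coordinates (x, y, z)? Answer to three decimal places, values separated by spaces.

0.895 -2.152 1.495

θ = κ·ℓ = 0.6080 × 3.2910 = 2.00093 rad
ρ = (1 − cos θ)/κ = (1 − -0.41699)/0.6080 = 2.33058
z = sin θ / κ = 0.90891/0.6080 = 1.49492
x = ρ cos φ = 2.33058 × cos(292.58°) = 0.89488
y = ρ sin φ = 2.33058 × sin(292.58°) = -2.15192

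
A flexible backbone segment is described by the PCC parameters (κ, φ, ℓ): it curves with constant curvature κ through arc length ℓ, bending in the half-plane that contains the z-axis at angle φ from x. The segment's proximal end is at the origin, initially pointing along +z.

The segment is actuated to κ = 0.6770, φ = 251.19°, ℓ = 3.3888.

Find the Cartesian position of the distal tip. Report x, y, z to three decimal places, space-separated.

θ = κ·ℓ = 0.6770 × 3.3888 = 2.29422 rad
ρ = (1 − cos θ)/κ = (1 − -0.66195)/0.6770 = 2.45488
z = sin θ / κ = 0.74955/0.6770 = 1.10716
x = ρ cos φ = 2.45488 × cos(251.19°) = -0.79153
y = ρ sin φ = 2.45488 × sin(251.19°) = -2.32377

-0.792 -2.324 1.107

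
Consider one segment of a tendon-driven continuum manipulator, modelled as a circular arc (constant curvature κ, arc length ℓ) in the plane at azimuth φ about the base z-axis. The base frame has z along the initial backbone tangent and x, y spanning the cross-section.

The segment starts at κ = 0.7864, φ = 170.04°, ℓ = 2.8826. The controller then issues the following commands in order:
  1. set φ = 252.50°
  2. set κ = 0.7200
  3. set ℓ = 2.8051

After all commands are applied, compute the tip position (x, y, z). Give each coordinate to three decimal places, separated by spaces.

initial: κ=0.7864, φ=170.04°, ℓ=2.8826
cmd 1: set φ=252.50° → (κ,φ,ℓ)=(0.7864,252.50°,2.8826) → tip=(-0.6276,-1.9904,0.9758)
cmd 2: set κ=0.7200 → (κ,φ,ℓ)=(0.7200,252.50°,2.8826) → tip=(-0.6196,-1.9651,1.2157)
cmd 3: set ℓ=2.8051 → (κ,φ,ℓ)=(0.7200,252.50°,2.8051) → tip=(-0.5989,-1.8994,1.2513)

-0.599 -1.899 1.251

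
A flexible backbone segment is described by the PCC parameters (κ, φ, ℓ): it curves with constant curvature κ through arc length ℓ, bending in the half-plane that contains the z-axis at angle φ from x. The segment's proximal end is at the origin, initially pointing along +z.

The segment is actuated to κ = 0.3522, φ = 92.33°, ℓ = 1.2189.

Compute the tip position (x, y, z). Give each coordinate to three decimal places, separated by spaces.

θ = κ·ℓ = 0.3522 × 1.2189 = 0.42930 rad
ρ = (1 − cos θ)/κ = (1 − 0.90926)/0.3522 = 0.25764
z = sin θ / κ = 0.41623/0.3522 = 1.18180
x = ρ cos φ = 0.25764 × cos(92.33°) = -0.01047
y = ρ sin φ = 0.25764 × sin(92.33°) = 0.25743

-0.010 0.257 1.182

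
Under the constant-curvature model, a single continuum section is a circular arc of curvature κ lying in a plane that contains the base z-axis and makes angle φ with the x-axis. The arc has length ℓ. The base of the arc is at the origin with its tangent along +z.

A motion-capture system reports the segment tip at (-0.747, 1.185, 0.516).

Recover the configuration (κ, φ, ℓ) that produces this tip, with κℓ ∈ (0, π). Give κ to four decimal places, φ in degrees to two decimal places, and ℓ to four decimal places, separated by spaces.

1.2572 122.23 1.9375

ρ = √(x²+y²) = √(-0.747² + 1.185²) = 1.40080
φ = atan2(y, x) mod 360° = atan2(1.185, -0.747) = 122.2265°
|p|² = ρ² + z² = 1.40080² + 0.516² = 2.22849
κ = 2ρ / |p|² = 2×1.40080 / 2.22849 = 1.25717
θ = 2·atan2(ρ, z) = 2·atan2(1.40080, 0.516) = 2.43572 rad
ℓ = θ/κ = 2.43572/1.25717 = 1.93746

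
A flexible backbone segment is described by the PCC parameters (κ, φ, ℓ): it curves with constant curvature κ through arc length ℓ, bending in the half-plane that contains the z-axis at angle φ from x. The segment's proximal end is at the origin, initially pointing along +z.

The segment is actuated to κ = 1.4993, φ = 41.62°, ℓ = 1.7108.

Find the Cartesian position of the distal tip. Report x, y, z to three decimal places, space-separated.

θ = κ·ℓ = 1.4993 × 1.7108 = 2.56500 rad
ρ = (1 − cos θ)/κ = (1 − -0.83833)/1.4993 = 1.22612
z = sin θ / κ = 0.54517/1.4993 = 0.36362
x = ρ cos φ = 1.22612 × cos(41.62°) = 0.91661
y = ρ sin φ = 1.22612 × sin(41.62°) = 0.81438

0.917 0.814 0.364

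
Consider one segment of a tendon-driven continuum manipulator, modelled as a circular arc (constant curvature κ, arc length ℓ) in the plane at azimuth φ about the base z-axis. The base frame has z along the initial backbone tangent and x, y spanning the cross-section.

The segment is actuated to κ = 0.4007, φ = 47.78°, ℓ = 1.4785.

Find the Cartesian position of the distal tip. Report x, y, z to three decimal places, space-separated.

θ = κ·ℓ = 0.4007 × 1.4785 = 0.59243 rad
ρ = (1 − cos θ)/κ = (1 − 0.82958)/0.4007 = 0.42530
z = sin θ / κ = 0.55838/0.4007 = 1.39352
x = ρ cos φ = 0.42530 × cos(47.78°) = 0.28579
y = ρ sin φ = 0.42530 × sin(47.78°) = 0.31496

0.286 0.315 1.394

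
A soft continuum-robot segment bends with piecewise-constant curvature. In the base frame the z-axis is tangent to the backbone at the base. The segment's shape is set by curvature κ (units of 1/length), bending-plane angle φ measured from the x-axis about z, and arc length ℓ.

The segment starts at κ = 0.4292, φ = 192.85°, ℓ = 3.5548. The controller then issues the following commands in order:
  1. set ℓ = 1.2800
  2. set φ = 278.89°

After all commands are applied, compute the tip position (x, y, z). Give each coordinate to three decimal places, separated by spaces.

initial: κ=0.4292, φ=192.85°, ℓ=3.5548
cmd 1: set ℓ=1.2800 → (κ,φ,ℓ)=(0.4292,192.85°,1.2800) → tip=(-0.3343,-0.0762,1.2166)
cmd 2: set φ=278.89° → (κ,φ,ℓ)=(0.4292,278.89°,1.2800) → tip=(0.0530,-0.3387,1.2166)

0.053 -0.339 1.217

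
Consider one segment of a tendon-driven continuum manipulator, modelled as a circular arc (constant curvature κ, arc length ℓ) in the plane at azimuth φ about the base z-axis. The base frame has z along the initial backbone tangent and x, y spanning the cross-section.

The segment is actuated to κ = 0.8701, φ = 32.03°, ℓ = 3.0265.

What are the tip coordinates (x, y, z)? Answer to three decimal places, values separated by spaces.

1.826 1.142 0.559

θ = κ·ℓ = 0.8701 × 3.0265 = 2.63336 rad
ρ = (1 − cos θ)/κ = (1 − -0.87360)/0.8701 = 2.15332
z = sin θ / κ = 0.48664/0.8701 = 0.55929
x = ρ cos φ = 2.15332 × cos(32.03°) = 1.82552
y = ρ sin φ = 2.15332 × sin(32.03°) = 1.14204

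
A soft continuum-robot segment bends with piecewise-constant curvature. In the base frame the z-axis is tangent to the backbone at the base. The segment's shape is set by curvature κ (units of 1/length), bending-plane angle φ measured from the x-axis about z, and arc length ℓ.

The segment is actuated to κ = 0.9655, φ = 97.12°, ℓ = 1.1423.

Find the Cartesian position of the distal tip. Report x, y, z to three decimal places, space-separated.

θ = κ·ℓ = 0.9655 × 1.1423 = 1.10289 rad
ρ = (1 − cos θ)/κ = (1 − 0.45102)/0.9655 = 0.56860
z = sin θ / κ = 0.89251/0.9655 = 0.92441
x = ρ cos φ = 0.56860 × cos(97.12°) = -0.07048
y = ρ sin φ = 0.56860 × sin(97.12°) = 0.56421

-0.070 0.564 0.924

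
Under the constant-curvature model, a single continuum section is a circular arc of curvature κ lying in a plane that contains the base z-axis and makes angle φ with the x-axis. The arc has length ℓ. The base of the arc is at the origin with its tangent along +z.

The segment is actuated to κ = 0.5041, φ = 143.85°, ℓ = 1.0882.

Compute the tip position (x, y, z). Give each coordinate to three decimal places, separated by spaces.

θ = κ·ℓ = 0.5041 × 1.0882 = 0.54856 rad
ρ = (1 − cos θ)/κ = (1 − 0.85328)/0.5041 = 0.29106
z = sin θ / κ = 0.52146/0.5041 = 1.03444
x = ρ cos φ = 0.29106 × cos(143.85°) = -0.23503
y = ρ sin φ = 0.29106 × sin(143.85°) = 0.17170

-0.235 0.172 1.034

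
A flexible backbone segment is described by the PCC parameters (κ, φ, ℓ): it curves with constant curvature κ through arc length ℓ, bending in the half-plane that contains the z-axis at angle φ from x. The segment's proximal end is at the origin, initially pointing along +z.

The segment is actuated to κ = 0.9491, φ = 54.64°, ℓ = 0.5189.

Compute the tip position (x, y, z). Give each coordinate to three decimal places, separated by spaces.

θ = κ·ℓ = 0.9491 × 0.5189 = 0.49249 rad
ρ = (1 − cos θ)/κ = (1 − 0.88116)/0.9491 = 0.12521
z = sin θ / κ = 0.47282/0.9491 = 0.49818
x = ρ cos φ = 0.12521 × cos(54.64°) = 0.07246
y = ρ sin φ = 0.12521 × sin(54.64°) = 0.10212

0.072 0.102 0.498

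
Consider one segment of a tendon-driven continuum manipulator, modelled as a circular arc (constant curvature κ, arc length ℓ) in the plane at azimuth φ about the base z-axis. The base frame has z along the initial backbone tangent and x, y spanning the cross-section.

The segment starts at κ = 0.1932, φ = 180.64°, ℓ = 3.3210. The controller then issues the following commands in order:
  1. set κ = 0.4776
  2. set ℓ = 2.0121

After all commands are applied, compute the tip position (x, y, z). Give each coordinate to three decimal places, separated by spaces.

initial: κ=0.1932, φ=180.64°, ℓ=3.3210
cmd 1: set κ=0.4776 → (κ,φ,ℓ)=(0.4776,180.64°,3.3210) → tip=(-2.1257,-0.0237,2.0936)
cmd 2: set ℓ=2.0121 → (κ,φ,ℓ)=(0.4776,180.64°,2.0121) → tip=(-0.8946,-0.0100,1.7164)

-0.895 -0.010 1.716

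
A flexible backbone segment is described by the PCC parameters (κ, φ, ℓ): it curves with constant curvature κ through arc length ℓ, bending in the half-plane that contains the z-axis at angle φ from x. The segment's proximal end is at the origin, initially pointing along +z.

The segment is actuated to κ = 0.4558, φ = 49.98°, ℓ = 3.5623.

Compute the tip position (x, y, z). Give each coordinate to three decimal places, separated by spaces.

θ = κ·ℓ = 0.4558 × 3.5623 = 1.62370 rad
ρ = (1 − cos θ)/κ = (1 − -0.05288)/0.4558 = 2.30995
z = sin θ / κ = 0.99860/0.4558 = 2.19088
x = ρ cos φ = 2.30995 × cos(49.98°) = 1.48543
y = ρ sin φ = 2.30995 × sin(49.98°) = 1.76901

1.485 1.769 2.191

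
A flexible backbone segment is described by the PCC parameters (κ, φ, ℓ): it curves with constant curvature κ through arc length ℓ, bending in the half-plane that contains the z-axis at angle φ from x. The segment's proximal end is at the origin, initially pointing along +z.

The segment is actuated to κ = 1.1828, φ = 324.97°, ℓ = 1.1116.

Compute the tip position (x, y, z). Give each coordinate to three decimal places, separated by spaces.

0.517 -0.362 0.818

θ = κ·ℓ = 1.1828 × 1.1116 = 1.31480 rad
ρ = (1 − cos θ)/κ = (1 − 0.25321)/1.1828 = 0.63138
z = sin θ / κ = 0.96741/1.1828 = 0.81790
x = ρ cos φ = 0.63138 × cos(324.97°) = 0.51700
y = ρ sin φ = 0.63138 × sin(324.97°) = -0.36241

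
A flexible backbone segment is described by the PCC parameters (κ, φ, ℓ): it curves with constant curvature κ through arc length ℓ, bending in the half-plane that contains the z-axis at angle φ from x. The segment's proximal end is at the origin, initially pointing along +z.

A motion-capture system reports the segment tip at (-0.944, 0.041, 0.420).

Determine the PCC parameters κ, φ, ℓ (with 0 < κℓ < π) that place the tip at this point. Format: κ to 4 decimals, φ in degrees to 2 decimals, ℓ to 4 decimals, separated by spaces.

ρ = √(x²+y²) = √(-0.944² + 0.041²) = 0.94489
φ = atan2(y, x) mod 360° = atan2(0.041, -0.944) = 177.5131°
|p|² = ρ² + z² = 0.94489² + 0.420² = 1.06922
κ = 2ρ / |p|² = 2×0.94489 / 1.06922 = 1.76744
θ = 2·atan2(ρ, z) = 2·atan2(0.94489, 0.420) = 2.30506 rad
ℓ = θ/κ = 2.30506/1.76744 = 1.30418

1.7674 177.51 1.3042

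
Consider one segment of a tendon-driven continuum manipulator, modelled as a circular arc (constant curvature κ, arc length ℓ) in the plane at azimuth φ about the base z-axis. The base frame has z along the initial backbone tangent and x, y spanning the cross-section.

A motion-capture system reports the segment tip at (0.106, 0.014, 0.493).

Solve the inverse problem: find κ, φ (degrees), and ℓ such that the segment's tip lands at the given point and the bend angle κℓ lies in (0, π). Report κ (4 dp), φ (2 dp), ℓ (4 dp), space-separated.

ρ = √(x²+y²) = √(0.106² + 0.014²) = 0.10692
φ = atan2(y, x) mod 360° = atan2(0.014, 0.106) = 7.5238°
|p|² = ρ² + z² = 0.10692² + 0.493² = 0.25448
κ = 2ρ / |p|² = 2×0.10692 / 0.25448 = 0.84030
θ = 2·atan2(ρ, z) = 2·atan2(0.10692, 0.493) = 0.42714 rad
ℓ = θ/κ = 0.42714/0.84030 = 0.50832

0.8403 7.52 0.5083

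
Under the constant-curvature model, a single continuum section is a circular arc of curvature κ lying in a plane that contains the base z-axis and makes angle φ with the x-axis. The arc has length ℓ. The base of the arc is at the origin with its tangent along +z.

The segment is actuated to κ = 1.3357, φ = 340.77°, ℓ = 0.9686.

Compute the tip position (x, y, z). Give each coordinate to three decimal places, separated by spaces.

θ = κ·ℓ = 1.3357 × 0.9686 = 1.29376 rad
ρ = (1 − cos θ)/κ = (1 − 0.27351)/1.3357 = 0.54390
z = sin θ / κ = 0.96187/1.3357 = 0.72012
x = ρ cos φ = 0.54390 × cos(340.77°) = 0.51356
y = ρ sin φ = 0.54390 × sin(340.77°) = -0.17914

0.514 -0.179 0.720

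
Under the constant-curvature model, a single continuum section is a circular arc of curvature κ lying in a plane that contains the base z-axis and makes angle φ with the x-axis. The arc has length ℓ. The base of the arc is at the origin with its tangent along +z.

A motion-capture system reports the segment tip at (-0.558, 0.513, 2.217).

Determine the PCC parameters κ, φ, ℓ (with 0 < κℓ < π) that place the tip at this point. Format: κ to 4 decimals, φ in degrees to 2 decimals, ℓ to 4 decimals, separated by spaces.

0.2761 137.41 2.3859

ρ = √(x²+y²) = √(-0.558² + 0.513²) = 0.75798
φ = atan2(y, x) mod 360° = atan2(0.513, -0.558) = 137.4060°
|p|² = ρ² + z² = 0.75798² + 2.217² = 5.48962
κ = 2ρ / |p|² = 2×0.75798 / 5.48962 = 0.27615
θ = 2·atan2(ρ, z) = 2·atan2(0.75798, 2.217) = 0.65887 rad
ℓ = θ/κ = 0.65887/0.27615 = 2.38592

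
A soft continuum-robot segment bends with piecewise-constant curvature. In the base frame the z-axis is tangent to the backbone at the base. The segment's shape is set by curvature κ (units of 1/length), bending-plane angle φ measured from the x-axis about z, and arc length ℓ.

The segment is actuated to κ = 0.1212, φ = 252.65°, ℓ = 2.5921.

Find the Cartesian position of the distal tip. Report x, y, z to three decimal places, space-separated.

-0.120 -0.385 2.550

θ = κ·ℓ = 0.1212 × 2.5921 = 0.31416 rad
ρ = (1 − cos θ)/κ = (1 − 0.95106)/0.1212 = 0.40383
z = sin θ / κ = 0.30902/0.1212 = 2.54967
x = ρ cos φ = 0.40383 × cos(252.65°) = -0.12043
y = ρ sin φ = 0.40383 × sin(252.65°) = -0.38546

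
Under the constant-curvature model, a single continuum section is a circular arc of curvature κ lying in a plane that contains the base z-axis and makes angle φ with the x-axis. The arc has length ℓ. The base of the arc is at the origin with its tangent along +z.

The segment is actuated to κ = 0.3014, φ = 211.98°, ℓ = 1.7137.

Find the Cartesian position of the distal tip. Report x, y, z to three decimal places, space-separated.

θ = κ·ℓ = 0.3014 × 1.7137 = 0.51651 rad
ρ = (1 − cos θ)/κ = (1 − 0.86955)/0.3014 = 0.43282
z = sin θ / κ = 0.49385/0.3014 = 1.63851
x = ρ cos φ = 0.43282 × cos(211.98°) = -0.36713
y = ρ sin φ = 0.43282 × sin(211.98°) = -0.22923

-0.367 -0.229 1.639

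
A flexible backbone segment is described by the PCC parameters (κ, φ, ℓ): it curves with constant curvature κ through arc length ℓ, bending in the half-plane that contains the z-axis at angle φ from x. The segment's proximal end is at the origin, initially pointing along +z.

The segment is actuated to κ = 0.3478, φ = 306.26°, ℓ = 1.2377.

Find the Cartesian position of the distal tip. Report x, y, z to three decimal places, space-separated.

θ = κ·ℓ = 0.3478 × 1.2377 = 0.43047 rad
ρ = (1 − cos θ)/κ = (1 − 0.90877)/0.3478 = 0.26231
z = sin θ / κ = 0.41730/0.3478 = 1.19983
x = ρ cos φ = 0.26231 × cos(306.26°) = 0.15514
y = ρ sin φ = 0.26231 × sin(306.26°) = -0.21151

0.155 -0.212 1.200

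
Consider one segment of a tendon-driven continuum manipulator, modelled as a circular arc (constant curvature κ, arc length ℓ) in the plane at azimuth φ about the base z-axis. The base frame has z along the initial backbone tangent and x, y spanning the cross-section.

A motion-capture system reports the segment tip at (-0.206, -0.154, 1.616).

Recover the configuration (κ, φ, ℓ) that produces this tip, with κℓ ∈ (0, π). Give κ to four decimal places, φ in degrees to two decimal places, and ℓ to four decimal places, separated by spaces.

ρ = √(x²+y²) = √(-0.206² + -0.154²) = 0.25720
φ = atan2(y, x) mod 360° = atan2(-0.154, -0.206) = 216.7808°
|p|² = ρ² + z² = 0.25720² + 1.616² = 2.67761
κ = 2ρ / |p|² = 2×0.25720 / 2.67761 = 0.19211
θ = 2·atan2(ρ, z) = 2·atan2(0.25720, 1.616) = 0.31567 rad
ℓ = θ/κ = 0.31567/0.19211 = 1.64315

0.1921 216.78 1.6432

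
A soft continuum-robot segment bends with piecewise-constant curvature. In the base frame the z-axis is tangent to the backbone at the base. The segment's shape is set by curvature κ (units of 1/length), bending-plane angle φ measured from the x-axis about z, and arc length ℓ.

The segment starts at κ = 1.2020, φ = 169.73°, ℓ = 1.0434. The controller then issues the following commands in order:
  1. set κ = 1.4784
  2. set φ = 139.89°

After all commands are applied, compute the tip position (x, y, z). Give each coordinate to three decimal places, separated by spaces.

-0.503 0.423 0.676

initial: κ=1.2020, φ=169.73°, ℓ=1.0434
cmd 1: set κ=1.4784 → (κ,φ,ℓ)=(1.4784,169.73°,1.0434) → tip=(-0.6468,0.1172,0.6761)
cmd 2: set φ=139.89° → (κ,φ,ℓ)=(1.4784,139.89°,1.0434) → tip=(-0.5027,0.4235,0.6761)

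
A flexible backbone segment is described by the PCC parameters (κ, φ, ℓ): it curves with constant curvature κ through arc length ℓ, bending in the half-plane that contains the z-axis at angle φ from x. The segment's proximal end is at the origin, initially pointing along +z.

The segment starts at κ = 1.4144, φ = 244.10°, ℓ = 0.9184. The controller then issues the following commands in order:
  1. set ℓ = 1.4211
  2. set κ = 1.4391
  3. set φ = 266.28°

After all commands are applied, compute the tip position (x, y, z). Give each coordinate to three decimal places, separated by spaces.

-0.066 -1.010 0.618

initial: κ=1.4144, φ=244.10°, ℓ=0.9184
cmd 1: set ℓ=1.4211 → (κ,φ,ℓ)=(1.4144,244.10°,1.4211) → tip=(-0.4401,-0.9064,0.6399)
cmd 2: set κ=1.4391 → (κ,φ,ℓ)=(1.4391,244.10°,1.4211) → tip=(-0.4422,-0.9106,0.6182)
cmd 3: set φ=266.28° → (κ,φ,ℓ)=(1.4391,266.28°,1.4211) → tip=(-0.0657,-1.0101,0.6182)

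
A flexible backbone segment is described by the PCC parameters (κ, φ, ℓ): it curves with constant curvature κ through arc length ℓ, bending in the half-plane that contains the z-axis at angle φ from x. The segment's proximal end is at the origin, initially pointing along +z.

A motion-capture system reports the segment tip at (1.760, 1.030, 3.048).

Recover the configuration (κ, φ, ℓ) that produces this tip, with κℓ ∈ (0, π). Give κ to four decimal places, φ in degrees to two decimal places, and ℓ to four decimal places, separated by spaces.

ρ = √(x²+y²) = √(1.760² + 1.030²) = 2.03924
φ = atan2(y, x) mod 360° = atan2(1.030, 1.760) = 30.3373°
|p|² = ρ² + z² = 2.03924² + 3.048² = 13.44880
κ = 2ρ / |p|² = 2×2.03924 / 13.44880 = 0.30326
θ = 2·atan2(ρ, z) = 2·atan2(2.03924, 3.048) = 1.17929 rad
ℓ = θ/κ = 1.17929/0.30326 = 3.88872

0.3033 30.34 3.8887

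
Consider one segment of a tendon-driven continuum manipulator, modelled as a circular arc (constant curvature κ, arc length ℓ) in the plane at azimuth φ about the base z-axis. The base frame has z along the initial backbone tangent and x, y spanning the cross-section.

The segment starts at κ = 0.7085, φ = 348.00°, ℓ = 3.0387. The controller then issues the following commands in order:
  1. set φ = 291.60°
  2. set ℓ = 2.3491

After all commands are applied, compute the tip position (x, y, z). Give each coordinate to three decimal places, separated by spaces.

0.568 -1.435 1.405

initial: κ=0.7085, φ=348.00°, ℓ=3.0387
cmd 1: set φ=291.60° → (κ,φ,ℓ)=(0.7085,291.60°,3.0387) → tip=(0.8052,-2.0338,1.1790)
cmd 2: set ℓ=2.3491 → (κ,φ,ℓ)=(0.7085,291.60°,2.3491) → tip=(0.5681,-1.4349,1.4053)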